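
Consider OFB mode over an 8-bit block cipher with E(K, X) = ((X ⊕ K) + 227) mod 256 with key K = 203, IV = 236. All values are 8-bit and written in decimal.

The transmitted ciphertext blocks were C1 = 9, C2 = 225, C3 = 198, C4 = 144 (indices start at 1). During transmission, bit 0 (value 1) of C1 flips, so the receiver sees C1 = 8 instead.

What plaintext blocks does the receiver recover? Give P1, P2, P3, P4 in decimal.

OFB decryption: S_i = E(K, S_{i−1}) with S_{0} = IV; P_i = C_i ⊕ S_i.
Only C1 changed, to 8. In OFB, a change in C_i flips the same bit in P_i only; the keystream is unaffected. Decrypting the received ciphertext:
P1: S = E(K, 236) = 10; 8 ⊕ 10 = 2.
P2: S = E(K, 10) = 164; 225 ⊕ 164 = 69.
P3: S = E(K, 164) = 82; 198 ⊕ 82 = 148.
P4: S = E(K, 82) = 124; 144 ⊕ 124 = 236.
Blocks that differ from the original plaintext: P1.

P1 = 2, P2 = 69, P3 = 148, P4 = 236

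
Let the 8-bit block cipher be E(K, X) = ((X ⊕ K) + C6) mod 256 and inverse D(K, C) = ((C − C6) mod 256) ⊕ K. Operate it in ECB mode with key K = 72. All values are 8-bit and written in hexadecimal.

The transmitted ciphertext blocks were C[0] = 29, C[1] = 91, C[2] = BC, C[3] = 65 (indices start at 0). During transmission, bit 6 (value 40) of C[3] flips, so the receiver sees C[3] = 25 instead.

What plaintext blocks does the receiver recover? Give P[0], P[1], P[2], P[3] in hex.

ECB decryption: P_i = D(K, C_i).
Only C[3] changed, to 25. In ECB, a change in C_i affects only P_i. Decrypting the received ciphertext:
P[0]: D(K, 29) = 11.
P[1]: D(K, 91) = B9.
P[2]: D(K, BC) = 84.
P[3]: D(K, 25) = 2D.
Blocks that differ from the original plaintext: P[3].

P[0] = 11, P[1] = B9, P[2] = 84, P[3] = 2D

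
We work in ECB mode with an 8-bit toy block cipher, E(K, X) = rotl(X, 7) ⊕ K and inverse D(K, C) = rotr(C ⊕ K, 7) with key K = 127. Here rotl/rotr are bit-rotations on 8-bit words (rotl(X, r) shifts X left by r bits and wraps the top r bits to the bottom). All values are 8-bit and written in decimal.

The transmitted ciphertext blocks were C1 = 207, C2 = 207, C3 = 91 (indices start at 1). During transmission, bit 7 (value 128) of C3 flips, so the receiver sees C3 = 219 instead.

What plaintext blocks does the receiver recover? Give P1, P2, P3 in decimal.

ECB decryption: P_i = D(K, C_i).
Only C3 changed, to 219. In ECB, a change in C_i affects only P_i. Decrypting the received ciphertext:
P1: D(K, 207) = 97.
P2: D(K, 207) = 97.
P3: D(K, 219) = 73.
Blocks that differ from the original plaintext: P3.

P1 = 97, P2 = 97, P3 = 73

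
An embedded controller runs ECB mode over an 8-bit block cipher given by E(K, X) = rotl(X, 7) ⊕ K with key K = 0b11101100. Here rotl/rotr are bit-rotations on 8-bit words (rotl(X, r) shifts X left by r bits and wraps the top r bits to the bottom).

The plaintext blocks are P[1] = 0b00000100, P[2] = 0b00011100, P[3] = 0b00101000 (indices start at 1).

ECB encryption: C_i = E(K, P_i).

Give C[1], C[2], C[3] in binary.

C[1] = 0b11101110, C[2] = 0b11100010, C[3] = 0b11111000

C[1]: E(K, 0b00000100) = 0b11101110.
C[2]: E(K, 0b00011100) = 0b11100010.
C[3]: E(K, 0b00101000) = 0b11111000.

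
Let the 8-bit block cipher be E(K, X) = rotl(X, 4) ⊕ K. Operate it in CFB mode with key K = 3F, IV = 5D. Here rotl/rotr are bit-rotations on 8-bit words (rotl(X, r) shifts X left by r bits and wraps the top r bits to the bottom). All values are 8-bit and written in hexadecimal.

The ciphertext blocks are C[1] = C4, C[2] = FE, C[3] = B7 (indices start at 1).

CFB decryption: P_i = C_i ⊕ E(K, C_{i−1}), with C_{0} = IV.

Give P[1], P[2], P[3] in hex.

P[1]: E(K, 5D) = EA; C4 ⊕ EA = 2E.
P[2]: E(K, C4) = 73; FE ⊕ 73 = 8D.
P[3]: E(K, FE) = D0; B7 ⊕ D0 = 67.

P[1] = 2E, P[2] = 8D, P[3] = 67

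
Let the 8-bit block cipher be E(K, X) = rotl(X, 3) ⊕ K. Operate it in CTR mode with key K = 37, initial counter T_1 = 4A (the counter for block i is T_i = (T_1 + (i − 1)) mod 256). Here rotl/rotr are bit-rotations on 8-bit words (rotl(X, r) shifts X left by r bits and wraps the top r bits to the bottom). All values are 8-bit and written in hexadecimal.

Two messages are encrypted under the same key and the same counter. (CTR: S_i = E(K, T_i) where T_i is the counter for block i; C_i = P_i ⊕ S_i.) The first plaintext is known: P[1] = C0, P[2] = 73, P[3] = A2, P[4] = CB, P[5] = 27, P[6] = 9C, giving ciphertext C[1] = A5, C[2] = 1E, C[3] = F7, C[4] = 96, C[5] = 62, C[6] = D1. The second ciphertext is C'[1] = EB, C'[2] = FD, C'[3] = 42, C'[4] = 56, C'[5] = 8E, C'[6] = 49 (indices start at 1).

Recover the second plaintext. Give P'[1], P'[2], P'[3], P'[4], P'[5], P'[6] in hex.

In CTR with a reused counter, both messages share the same keystream S_i, so C_i ⊕ C'_i = P_i ⊕ P'_i and thus P'_i = P_i ⊕ C_i ⊕ C'_i.
P'[1]: C0 ⊕ A5 ⊕ EB = 8E.
P'[2]: 73 ⊕ 1E ⊕ FD = 90.
P'[3]: A2 ⊕ F7 ⊕ 42 = 17.
P'[4]: CB ⊕ 96 ⊕ 56 = 0B.
P'[5]: 27 ⊕ 62 ⊕ 8E = CB.
P'[6]: 9C ⊕ D1 ⊕ 49 = 04.

P'[1] = 8E, P'[2] = 90, P'[3] = 17, P'[4] = 0B, P'[5] = CB, P'[6] = 04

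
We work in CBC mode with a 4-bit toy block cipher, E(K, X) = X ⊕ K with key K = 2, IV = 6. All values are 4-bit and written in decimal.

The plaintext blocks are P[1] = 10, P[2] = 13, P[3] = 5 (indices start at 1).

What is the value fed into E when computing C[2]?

CBC encryption: C_i = E(K, P_i ⊕ C_{i−1}), with C_{0} = IV.
C[1]: P[1] ⊕ 6 = 12; E(K, 12) = 14.
C[2]: P[2] ⊕ 14 = 3; E(K, 3) = 1.
So the input to E for block [2] is 3.

3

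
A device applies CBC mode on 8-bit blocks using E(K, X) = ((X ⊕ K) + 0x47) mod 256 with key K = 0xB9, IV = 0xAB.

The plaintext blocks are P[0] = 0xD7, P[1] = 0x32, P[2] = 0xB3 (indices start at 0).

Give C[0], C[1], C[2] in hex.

CBC encryption: C_i = E(K, P_i ⊕ C_{i−1}), with C_{−1} = IV.
C[0]: P[0] ⊕ 0xAB = 0x7C; E(K, 0x7C) = 0x0C.
C[1]: P[1] ⊕ 0x0C = 0x3E; E(K, 0x3E) = 0xCE.
C[2]: P[2] ⊕ 0xCE = 0x7D; E(K, 0x7D) = 0x0B.

C[0] = 0x0C, C[1] = 0xCE, C[2] = 0x0B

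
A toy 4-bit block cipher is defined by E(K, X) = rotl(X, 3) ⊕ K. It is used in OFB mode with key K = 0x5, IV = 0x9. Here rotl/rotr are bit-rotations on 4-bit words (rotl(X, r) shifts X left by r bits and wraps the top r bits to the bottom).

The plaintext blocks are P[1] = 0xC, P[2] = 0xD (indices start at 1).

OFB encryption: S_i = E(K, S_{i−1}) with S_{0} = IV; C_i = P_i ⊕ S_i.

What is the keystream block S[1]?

0x9

C[1]: S = E(K, 0x9) = 0x9; 0xC ⊕ 0x9 = 0x5.
So S[1] = 0x9.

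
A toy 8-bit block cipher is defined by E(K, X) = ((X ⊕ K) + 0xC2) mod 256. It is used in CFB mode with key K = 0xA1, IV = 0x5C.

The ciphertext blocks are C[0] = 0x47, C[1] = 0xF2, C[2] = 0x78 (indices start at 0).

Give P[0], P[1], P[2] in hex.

CFB decryption: P_i = C_i ⊕ E(K, C_{i−1}), with C_{−1} = IV.
P[0]: E(K, 0x5C) = 0xBF; 0x47 ⊕ 0xBF = 0xF8.
P[1]: E(K, 0x47) = 0xA8; 0xF2 ⊕ 0xA8 = 0x5A.
P[2]: E(K, 0xF2) = 0x15; 0x78 ⊕ 0x15 = 0x6D.

P[0] = 0xF8, P[1] = 0x5A, P[2] = 0x6D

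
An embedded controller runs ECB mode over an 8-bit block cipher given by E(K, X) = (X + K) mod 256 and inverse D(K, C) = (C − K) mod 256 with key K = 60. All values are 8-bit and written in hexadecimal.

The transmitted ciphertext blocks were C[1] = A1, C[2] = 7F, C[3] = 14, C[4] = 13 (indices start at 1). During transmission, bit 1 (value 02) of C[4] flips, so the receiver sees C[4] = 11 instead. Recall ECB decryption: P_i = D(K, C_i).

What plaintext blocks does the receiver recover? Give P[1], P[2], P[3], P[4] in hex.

Only C[4] changed, to 11. In ECB, a change in C_i affects only P_i. Decrypting the received ciphertext:
P[1]: D(K, A1) = 41.
P[2]: D(K, 7F) = 1F.
P[3]: D(K, 14) = B4.
P[4]: D(K, 11) = B1.
Blocks that differ from the original plaintext: P[4].

P[1] = 41, P[2] = 1F, P[3] = B4, P[4] = B1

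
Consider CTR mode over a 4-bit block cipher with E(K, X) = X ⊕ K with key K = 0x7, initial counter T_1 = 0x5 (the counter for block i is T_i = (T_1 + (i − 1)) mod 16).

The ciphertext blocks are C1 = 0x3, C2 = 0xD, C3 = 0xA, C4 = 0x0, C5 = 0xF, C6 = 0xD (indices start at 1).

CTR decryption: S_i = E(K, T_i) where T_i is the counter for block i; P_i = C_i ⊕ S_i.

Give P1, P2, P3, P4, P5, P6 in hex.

P1: T = 0x5, S = E(K, T) = 0x2; 0x3 ⊕ 0x2 = 0x1.
P2: T = 0x6, S = E(K, T) = 0x1; 0xD ⊕ 0x1 = 0xC.
P3: T = 0x7, S = E(K, T) = 0x0; 0xA ⊕ 0x0 = 0xA.
P4: T = 0x8, S = E(K, T) = 0xF; 0x0 ⊕ 0xF = 0xF.
P5: T = 0x9, S = E(K, T) = 0xE; 0xF ⊕ 0xE = 0x1.
P6: T = 0xA, S = E(K, T) = 0xD; 0xD ⊕ 0xD = 0x0.

P1 = 0x1, P2 = 0xC, P3 = 0xA, P4 = 0xF, P5 = 0x1, P6 = 0x0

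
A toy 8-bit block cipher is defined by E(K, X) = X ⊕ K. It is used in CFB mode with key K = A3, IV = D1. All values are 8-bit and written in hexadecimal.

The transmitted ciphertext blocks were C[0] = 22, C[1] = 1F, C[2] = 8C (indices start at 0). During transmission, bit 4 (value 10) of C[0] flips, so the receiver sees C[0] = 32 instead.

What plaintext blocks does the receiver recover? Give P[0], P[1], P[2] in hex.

CFB decryption: P_i = C_i ⊕ E(K, C_{i−1}), with C_{−1} = IV.
Only C[0] changed, to 32. In CFB, a change in C_i flips the same bit in P_i and garbles P_{i+1}. Decrypting the received ciphertext:
P[0]: E(K, D1) = 72; 32 ⊕ 72 = 40.
P[1]: E(K, 32) = 91; 1F ⊕ 91 = 8E.
P[2]: E(K, 1F) = BC; 8C ⊕ BC = 30.
Blocks that differ from the original plaintext: P[0], P[1].

P[0] = 40, P[1] = 8E, P[2] = 30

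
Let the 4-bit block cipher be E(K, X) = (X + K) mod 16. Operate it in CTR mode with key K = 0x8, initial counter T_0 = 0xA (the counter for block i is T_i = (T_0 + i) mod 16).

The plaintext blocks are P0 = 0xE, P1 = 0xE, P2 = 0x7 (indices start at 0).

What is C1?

C1 = 0xD

CTR encryption: S_i = E(K, T_i) where T_i is the counter for block i; C_i = P_i ⊕ S_i.
C0: T = 0xA, S = E(K, T) = 0x2; 0xE ⊕ 0x2 = 0xC.
C1: T = 0xB, S = E(K, T) = 0x3; 0xE ⊕ 0x3 = 0xD.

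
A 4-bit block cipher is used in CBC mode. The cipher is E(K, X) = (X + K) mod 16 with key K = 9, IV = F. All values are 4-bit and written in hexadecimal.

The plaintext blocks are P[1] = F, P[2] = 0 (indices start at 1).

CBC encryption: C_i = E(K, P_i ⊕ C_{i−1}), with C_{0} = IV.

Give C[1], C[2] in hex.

C[1]: P[1] ⊕ F = 0; E(K, 0) = 9.
C[2]: P[2] ⊕ 9 = 9; E(K, 9) = 2.

C[1] = 9, C[2] = 2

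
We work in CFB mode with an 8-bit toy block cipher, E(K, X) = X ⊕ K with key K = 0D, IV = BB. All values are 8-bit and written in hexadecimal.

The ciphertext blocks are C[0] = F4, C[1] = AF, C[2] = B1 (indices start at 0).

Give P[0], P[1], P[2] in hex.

P[0] = 42, P[1] = 56, P[2] = 13

CFB decryption: P_i = C_i ⊕ E(K, C_{i−1}), with C_{−1} = IV.
P[0]: E(K, BB) = B6; F4 ⊕ B6 = 42.
P[1]: E(K, F4) = F9; AF ⊕ F9 = 56.
P[2]: E(K, AF) = A2; B1 ⊕ A2 = 13.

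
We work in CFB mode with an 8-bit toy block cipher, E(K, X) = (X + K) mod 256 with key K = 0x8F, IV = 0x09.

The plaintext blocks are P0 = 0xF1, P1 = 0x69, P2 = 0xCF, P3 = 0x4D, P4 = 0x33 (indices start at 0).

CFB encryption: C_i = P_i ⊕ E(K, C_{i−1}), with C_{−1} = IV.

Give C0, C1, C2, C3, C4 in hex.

C0: E(K, 0x09) = 0x98; 0xF1 ⊕ 0x98 = 0x69.
C1: E(K, 0x69) = 0xF8; 0x69 ⊕ 0xF8 = 0x91.
C2: E(K, 0x91) = 0x20; 0xCF ⊕ 0x20 = 0xEF.
C3: E(K, 0xEF) = 0x7E; 0x4D ⊕ 0x7E = 0x33.
C4: E(K, 0x33) = 0xC2; 0x33 ⊕ 0xC2 = 0xF1.

C0 = 0x69, C1 = 0x91, C2 = 0xEF, C3 = 0x33, C4 = 0xF1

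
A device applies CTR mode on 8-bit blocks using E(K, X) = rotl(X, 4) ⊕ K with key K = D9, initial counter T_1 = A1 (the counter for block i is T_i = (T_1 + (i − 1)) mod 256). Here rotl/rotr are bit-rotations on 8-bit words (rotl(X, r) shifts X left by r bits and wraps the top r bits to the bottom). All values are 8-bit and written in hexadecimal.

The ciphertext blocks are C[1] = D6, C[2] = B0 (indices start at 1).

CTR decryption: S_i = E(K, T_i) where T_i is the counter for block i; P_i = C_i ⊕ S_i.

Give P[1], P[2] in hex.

P[1]: T = A1, S = E(K, T) = C3; D6 ⊕ C3 = 15.
P[2]: T = A2, S = E(K, T) = F3; B0 ⊕ F3 = 43.

P[1] = 15, P[2] = 43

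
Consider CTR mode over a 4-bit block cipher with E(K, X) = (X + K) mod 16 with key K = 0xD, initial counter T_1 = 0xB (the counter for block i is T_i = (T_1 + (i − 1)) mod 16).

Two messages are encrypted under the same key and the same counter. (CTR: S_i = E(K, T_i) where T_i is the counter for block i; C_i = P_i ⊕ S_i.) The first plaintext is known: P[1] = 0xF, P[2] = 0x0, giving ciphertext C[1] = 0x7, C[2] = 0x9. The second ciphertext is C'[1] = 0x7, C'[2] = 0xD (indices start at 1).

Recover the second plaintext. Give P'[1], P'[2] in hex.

In CTR with a reused counter, both messages share the same keystream S_i, so C_i ⊕ C'_i = P_i ⊕ P'_i and thus P'_i = P_i ⊕ C_i ⊕ C'_i.
P'[1]: 0xF ⊕ 0x7 ⊕ 0x7 = 0xF.
P'[2]: 0x0 ⊕ 0x9 ⊕ 0xD = 0x4.

P'[1] = 0xF, P'[2] = 0x4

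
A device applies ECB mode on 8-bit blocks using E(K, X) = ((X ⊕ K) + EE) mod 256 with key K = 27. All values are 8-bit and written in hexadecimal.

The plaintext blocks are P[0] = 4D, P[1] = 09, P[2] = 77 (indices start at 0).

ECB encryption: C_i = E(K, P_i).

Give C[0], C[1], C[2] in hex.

C[0]: E(K, 4D) = 58.
C[1]: E(K, 09) = 1C.
C[2]: E(K, 77) = 3E.

C[0] = 58, C[1] = 1C, C[2] = 3E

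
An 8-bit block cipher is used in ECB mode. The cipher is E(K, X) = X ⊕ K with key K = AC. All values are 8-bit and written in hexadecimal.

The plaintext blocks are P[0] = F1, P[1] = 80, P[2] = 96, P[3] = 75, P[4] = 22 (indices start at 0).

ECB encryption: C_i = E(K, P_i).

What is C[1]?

C[1] = 2C

C[1]: E(K, 80) = 2C.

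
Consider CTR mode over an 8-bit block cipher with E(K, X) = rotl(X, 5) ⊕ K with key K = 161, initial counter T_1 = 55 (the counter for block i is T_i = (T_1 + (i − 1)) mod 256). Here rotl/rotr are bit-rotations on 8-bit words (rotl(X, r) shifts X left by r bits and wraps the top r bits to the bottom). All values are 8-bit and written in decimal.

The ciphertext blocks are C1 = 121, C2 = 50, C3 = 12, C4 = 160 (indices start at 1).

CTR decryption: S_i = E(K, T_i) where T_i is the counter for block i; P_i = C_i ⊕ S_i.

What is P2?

P2: T = 56, S = E(K, T) = 166; 50 ⊕ 166 = 148.

P2 = 148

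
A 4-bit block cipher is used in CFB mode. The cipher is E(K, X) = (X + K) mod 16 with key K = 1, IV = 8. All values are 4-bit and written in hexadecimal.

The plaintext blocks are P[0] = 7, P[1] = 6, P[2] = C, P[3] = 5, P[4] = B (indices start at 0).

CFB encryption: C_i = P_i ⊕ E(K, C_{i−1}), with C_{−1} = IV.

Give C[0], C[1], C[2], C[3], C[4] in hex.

C[0] = E, C[1] = 9, C[2] = 6, C[3] = 2, C[4] = 8

C[0]: E(K, 8) = 9; 7 ⊕ 9 = E.
C[1]: E(K, E) = F; 6 ⊕ F = 9.
C[2]: E(K, 9) = A; C ⊕ A = 6.
C[3]: E(K, 6) = 7; 5 ⊕ 7 = 2.
C[4]: E(K, 2) = 3; B ⊕ 3 = 8.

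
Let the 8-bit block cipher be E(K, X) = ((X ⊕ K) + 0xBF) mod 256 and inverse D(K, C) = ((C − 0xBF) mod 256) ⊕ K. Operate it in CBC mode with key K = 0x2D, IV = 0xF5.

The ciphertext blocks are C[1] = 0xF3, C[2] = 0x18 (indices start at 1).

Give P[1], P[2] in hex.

P[1] = 0xEC, P[2] = 0x87

CBC decryption: P_i = D(K, C_i) ⊕ C_{i−1}, with C_{0} = IV.
P[1]: D(K, 0xF3) = 0x19; 0x19 ⊕ 0xF5 = 0xEC.
P[2]: D(K, 0x18) = 0x74; 0x74 ⊕ 0xF3 = 0x87.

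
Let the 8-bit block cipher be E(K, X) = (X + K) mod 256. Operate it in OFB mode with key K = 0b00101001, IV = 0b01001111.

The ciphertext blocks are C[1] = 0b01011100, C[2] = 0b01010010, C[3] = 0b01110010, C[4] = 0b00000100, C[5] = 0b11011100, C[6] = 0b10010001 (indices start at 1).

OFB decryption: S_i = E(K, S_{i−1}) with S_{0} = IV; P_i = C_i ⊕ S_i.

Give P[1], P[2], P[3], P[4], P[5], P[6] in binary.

P[1] = 0b00100100, P[2] = 0b11110011, P[3] = 0b10111000, P[4] = 0b11110111, P[5] = 0b11000000, P[6] = 0b11010100

P[1]: S = E(K, 0b01001111) = 0b01111000; 0b01011100 ⊕ 0b01111000 = 0b00100100.
P[2]: S = E(K, 0b01111000) = 0b10100001; 0b01010010 ⊕ 0b10100001 = 0b11110011.
P[3]: S = E(K, 0b10100001) = 0b11001010; 0b01110010 ⊕ 0b11001010 = 0b10111000.
P[4]: S = E(K, 0b11001010) = 0b11110011; 0b00000100 ⊕ 0b11110011 = 0b11110111.
P[5]: S = E(K, 0b11110011) = 0b00011100; 0b11011100 ⊕ 0b00011100 = 0b11000000.
P[6]: S = E(K, 0b00011100) = 0b01000101; 0b10010001 ⊕ 0b01000101 = 0b11010100.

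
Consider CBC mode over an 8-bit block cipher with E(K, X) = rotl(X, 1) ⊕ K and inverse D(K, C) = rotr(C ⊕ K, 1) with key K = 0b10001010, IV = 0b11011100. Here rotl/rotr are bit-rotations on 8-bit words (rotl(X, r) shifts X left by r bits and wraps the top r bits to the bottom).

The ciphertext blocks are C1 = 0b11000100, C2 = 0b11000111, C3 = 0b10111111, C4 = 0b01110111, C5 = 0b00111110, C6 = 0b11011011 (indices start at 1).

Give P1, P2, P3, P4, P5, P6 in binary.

P1 = 0b11111011, P2 = 0b01100010, P3 = 0b01011101, P4 = 0b01000001, P5 = 0b00101101, P6 = 0b10010110

CBC decryption: P_i = D(K, C_i) ⊕ C_{i−1}, with C_{0} = IV.
P1: D(K, 0b11000100) = 0b00100111; 0b00100111 ⊕ 0b11011100 = 0b11111011.
P2: D(K, 0b11000111) = 0b10100110; 0b10100110 ⊕ 0b11000100 = 0b01100010.
P3: D(K, 0b10111111) = 0b10011010; 0b10011010 ⊕ 0b11000111 = 0b01011101.
P4: D(K, 0b01110111) = 0b11111110; 0b11111110 ⊕ 0b10111111 = 0b01000001.
P5: D(K, 0b00111110) = 0b01011010; 0b01011010 ⊕ 0b01110111 = 0b00101101.
P6: D(K, 0b11011011) = 0b10101000; 0b10101000 ⊕ 0b00111110 = 0b10010110.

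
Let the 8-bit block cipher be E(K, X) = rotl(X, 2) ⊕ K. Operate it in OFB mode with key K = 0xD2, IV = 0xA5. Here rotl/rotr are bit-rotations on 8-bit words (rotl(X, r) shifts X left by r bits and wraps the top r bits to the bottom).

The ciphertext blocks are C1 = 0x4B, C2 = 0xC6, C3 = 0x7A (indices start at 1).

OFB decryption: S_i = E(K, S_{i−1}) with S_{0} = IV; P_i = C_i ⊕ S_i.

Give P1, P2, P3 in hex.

P1: S = E(K, 0xA5) = 0x44; 0x4B ⊕ 0x44 = 0x0F.
P2: S = E(K, 0x44) = 0xC3; 0xC6 ⊕ 0xC3 = 0x05.
P3: S = E(K, 0xC3) = 0xDD; 0x7A ⊕ 0xDD = 0xA7.

P1 = 0x0F, P2 = 0x05, P3 = 0xA7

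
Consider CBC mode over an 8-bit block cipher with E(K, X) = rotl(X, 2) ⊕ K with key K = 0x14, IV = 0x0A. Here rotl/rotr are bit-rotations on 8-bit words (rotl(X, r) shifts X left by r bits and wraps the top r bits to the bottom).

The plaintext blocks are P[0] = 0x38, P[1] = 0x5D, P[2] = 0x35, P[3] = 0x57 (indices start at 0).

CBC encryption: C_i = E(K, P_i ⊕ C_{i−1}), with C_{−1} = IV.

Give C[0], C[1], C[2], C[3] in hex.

C[0]: P[0] ⊕ 0x0A = 0x32; E(K, 0x32) = 0xDC.
C[1]: P[1] ⊕ 0xDC = 0x81; E(K, 0x81) = 0x12.
C[2]: P[2] ⊕ 0x12 = 0x27; E(K, 0x27) = 0x88.
C[3]: P[3] ⊕ 0x88 = 0xDF; E(K, 0xDF) = 0x6B.

C[0] = 0xDC, C[1] = 0x12, C[2] = 0x88, C[3] = 0x6B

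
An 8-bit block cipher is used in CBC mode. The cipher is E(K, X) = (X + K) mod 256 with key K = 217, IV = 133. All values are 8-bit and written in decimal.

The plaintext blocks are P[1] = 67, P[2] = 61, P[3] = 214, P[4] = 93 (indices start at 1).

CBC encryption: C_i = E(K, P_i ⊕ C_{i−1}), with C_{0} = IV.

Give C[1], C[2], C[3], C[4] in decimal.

C[1] = 159, C[2] = 123, C[3] = 134, C[4] = 180

C[1]: P[1] ⊕ 133 = 198; E(K, 198) = 159.
C[2]: P[2] ⊕ 159 = 162; E(K, 162) = 123.
C[3]: P[3] ⊕ 123 = 173; E(K, 173) = 134.
C[4]: P[4] ⊕ 134 = 219; E(K, 219) = 180.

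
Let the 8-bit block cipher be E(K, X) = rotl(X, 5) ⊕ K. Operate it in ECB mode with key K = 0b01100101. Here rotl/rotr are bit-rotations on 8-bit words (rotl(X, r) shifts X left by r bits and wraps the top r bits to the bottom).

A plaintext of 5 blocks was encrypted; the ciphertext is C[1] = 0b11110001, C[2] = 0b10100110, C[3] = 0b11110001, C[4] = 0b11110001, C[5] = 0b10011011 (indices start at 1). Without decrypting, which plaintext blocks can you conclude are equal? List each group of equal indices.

P[1] = P[3] = P[4]

ECB encrypts each block independently with the same key, so equal ciphertext blocks imply equal plaintext blocks.
C[1] = C[3] = C[4] = 0b11110001, so P[1] = P[3] = P[4].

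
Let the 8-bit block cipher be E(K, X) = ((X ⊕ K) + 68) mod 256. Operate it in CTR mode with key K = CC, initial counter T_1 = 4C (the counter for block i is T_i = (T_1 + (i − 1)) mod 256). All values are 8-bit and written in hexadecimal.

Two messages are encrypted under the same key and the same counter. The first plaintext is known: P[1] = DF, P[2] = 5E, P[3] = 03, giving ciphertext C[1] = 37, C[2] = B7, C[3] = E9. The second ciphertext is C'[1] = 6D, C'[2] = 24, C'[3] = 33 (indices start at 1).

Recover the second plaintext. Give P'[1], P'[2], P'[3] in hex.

In CTR with a reused counter, both messages share the same keystream S_i, so C_i ⊕ C'_i = P_i ⊕ P'_i and thus P'_i = P_i ⊕ C_i ⊕ C'_i.
P'[1]: DF ⊕ 37 ⊕ 6D = 85.
P'[2]: 5E ⊕ B7 ⊕ 24 = CD.
P'[3]: 03 ⊕ E9 ⊕ 33 = D9.

P'[1] = 85, P'[2] = CD, P'[3] = D9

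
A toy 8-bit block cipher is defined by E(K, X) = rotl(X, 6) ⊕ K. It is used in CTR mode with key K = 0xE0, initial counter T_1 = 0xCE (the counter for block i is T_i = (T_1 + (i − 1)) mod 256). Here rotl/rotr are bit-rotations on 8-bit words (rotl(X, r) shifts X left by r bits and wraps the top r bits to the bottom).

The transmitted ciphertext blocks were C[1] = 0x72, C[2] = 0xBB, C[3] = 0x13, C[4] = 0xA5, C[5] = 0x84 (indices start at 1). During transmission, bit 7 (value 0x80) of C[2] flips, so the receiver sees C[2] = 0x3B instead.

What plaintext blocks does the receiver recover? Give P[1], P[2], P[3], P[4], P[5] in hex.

CTR decryption: S_i = E(K, T_i) where T_i is the counter for block i; P_i = C_i ⊕ S_i.
Only C[2] changed, to 0x3B. In CTR, a change in C_i flips the same bit in P_i only; the keystream is unaffected. Decrypting the received ciphertext:
P[1]: T = 0xCE, S = E(K, T) = 0x53; 0x72 ⊕ 0x53 = 0x21.
P[2]: T = 0xCF, S = E(K, T) = 0x13; 0x3B ⊕ 0x13 = 0x28.
P[3]: T = 0xD0, S = E(K, T) = 0xD4; 0x13 ⊕ 0xD4 = 0xC7.
P[4]: T = 0xD1, S = E(K, T) = 0x94; 0xA5 ⊕ 0x94 = 0x31.
P[5]: T = 0xD2, S = E(K, T) = 0x54; 0x84 ⊕ 0x54 = 0xD0.
Blocks that differ from the original plaintext: P[2].

P[1] = 0x21, P[2] = 0x28, P[3] = 0xC7, P[4] = 0x31, P[5] = 0xD0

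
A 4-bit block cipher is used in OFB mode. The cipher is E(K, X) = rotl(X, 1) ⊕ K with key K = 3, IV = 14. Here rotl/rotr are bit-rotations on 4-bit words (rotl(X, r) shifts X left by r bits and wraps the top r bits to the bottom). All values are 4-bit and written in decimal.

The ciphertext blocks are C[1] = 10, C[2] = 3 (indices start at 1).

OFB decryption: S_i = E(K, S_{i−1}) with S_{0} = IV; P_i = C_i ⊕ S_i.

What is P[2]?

P[1]: S = E(K, 14) = 14; 10 ⊕ 14 = 4.
P[2]: S = E(K, 14) = 14; 3 ⊕ 14 = 13.

P[2] = 13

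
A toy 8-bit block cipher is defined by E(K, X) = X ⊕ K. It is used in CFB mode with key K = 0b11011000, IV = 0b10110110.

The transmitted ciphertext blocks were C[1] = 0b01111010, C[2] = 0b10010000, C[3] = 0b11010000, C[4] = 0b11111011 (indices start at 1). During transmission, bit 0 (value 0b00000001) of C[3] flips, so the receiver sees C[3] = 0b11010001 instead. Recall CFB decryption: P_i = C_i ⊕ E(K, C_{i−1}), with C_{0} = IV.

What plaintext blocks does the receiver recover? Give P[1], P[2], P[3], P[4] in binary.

P[1] = 0b00010100, P[2] = 0b00110010, P[3] = 0b10011001, P[4] = 0b11110010

Only C[3] changed, to 0b11010001. In CFB, a change in C_i flips the same bit in P_i and garbles P_{i+1}. Decrypting the received ciphertext:
P[1]: E(K, 0b10110110) = 0b01101110; 0b01111010 ⊕ 0b01101110 = 0b00010100.
P[2]: E(K, 0b01111010) = 0b10100010; 0b10010000 ⊕ 0b10100010 = 0b00110010.
P[3]: E(K, 0b10010000) = 0b01001000; 0b11010001 ⊕ 0b01001000 = 0b10011001.
P[4]: E(K, 0b11010001) = 0b00001001; 0b11111011 ⊕ 0b00001001 = 0b11110010.
Blocks that differ from the original plaintext: P[3], P[4].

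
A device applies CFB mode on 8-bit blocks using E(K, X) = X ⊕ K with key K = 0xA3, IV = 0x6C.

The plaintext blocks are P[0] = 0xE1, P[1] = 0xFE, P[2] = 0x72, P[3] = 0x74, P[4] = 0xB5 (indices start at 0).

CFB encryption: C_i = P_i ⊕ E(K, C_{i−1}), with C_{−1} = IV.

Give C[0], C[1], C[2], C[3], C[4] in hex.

C[0]: E(K, 0x6C) = 0xCF; 0xE1 ⊕ 0xCF = 0x2E.
C[1]: E(K, 0x2E) = 0x8D; 0xFE ⊕ 0x8D = 0x73.
C[2]: E(K, 0x73) = 0xD0; 0x72 ⊕ 0xD0 = 0xA2.
C[3]: E(K, 0xA2) = 0x01; 0x74 ⊕ 0x01 = 0x75.
C[4]: E(K, 0x75) = 0xD6; 0xB5 ⊕ 0xD6 = 0x63.

C[0] = 0x2E, C[1] = 0x73, C[2] = 0xA2, C[3] = 0x75, C[4] = 0x63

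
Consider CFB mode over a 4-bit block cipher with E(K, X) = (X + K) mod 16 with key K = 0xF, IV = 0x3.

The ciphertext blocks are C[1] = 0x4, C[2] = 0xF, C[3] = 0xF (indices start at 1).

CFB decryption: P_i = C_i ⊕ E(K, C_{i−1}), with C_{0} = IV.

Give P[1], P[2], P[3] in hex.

P[1] = 0x6, P[2] = 0xC, P[3] = 0x1

P[1]: E(K, 0x3) = 0x2; 0x4 ⊕ 0x2 = 0x6.
P[2]: E(K, 0x4) = 0x3; 0xF ⊕ 0x3 = 0xC.
P[3]: E(K, 0xF) = 0xE; 0xF ⊕ 0xE = 0x1.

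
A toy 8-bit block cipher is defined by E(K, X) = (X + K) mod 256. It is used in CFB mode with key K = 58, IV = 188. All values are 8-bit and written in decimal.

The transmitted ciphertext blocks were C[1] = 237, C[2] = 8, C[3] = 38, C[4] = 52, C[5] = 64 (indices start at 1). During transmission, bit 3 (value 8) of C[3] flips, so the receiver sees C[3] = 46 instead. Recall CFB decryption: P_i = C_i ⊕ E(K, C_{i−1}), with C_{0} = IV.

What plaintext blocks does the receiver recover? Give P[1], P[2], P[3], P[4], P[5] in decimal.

Only C[3] changed, to 46. In CFB, a change in C_i flips the same bit in P_i and garbles P_{i+1}. Decrypting the received ciphertext:
P[1]: E(K, 188) = 246; 237 ⊕ 246 = 27.
P[2]: E(K, 237) = 39; 8 ⊕ 39 = 47.
P[3]: E(K, 8) = 66; 46 ⊕ 66 = 108.
P[4]: E(K, 46) = 104; 52 ⊕ 104 = 92.
P[5]: E(K, 52) = 110; 64 ⊕ 110 = 46.
Blocks that differ from the original plaintext: P[3], P[4].

P[1] = 27, P[2] = 47, P[3] = 108, P[4] = 92, P[5] = 46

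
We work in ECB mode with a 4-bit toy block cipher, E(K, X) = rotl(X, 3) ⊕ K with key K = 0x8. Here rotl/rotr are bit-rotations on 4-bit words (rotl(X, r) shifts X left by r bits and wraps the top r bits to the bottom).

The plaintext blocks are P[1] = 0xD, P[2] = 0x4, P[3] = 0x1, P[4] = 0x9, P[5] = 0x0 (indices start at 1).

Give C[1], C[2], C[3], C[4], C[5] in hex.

ECB encryption: C_i = E(K, P_i).
C[1]: E(K, 0xD) = 0x6.
C[2]: E(K, 0x4) = 0xA.
C[3]: E(K, 0x1) = 0x0.
C[4]: E(K, 0x9) = 0x4.
C[5]: E(K, 0x0) = 0x8.

C[1] = 0x6, C[2] = 0xA, C[3] = 0x0, C[4] = 0x4, C[5] = 0x8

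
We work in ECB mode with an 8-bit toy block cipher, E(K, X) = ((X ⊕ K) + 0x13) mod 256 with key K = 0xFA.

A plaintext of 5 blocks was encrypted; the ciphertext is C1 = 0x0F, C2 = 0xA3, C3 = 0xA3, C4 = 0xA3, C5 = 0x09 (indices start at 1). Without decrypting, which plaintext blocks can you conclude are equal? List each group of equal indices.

P2 = P3 = P4

ECB encrypts each block independently with the same key, so equal ciphertext blocks imply equal plaintext blocks.
C2 = C3 = C4 = 0xA3, so P2 = P3 = P4.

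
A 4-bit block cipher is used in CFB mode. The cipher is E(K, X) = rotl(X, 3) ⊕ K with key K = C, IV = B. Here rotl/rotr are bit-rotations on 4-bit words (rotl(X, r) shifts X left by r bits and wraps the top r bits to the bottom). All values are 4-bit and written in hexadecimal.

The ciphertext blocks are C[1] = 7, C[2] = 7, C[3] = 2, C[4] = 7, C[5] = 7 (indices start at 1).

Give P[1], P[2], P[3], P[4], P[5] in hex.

P[1] = 6, P[2] = 0, P[3] = 5, P[4] = A, P[5] = 0

CFB decryption: P_i = C_i ⊕ E(K, C_{i−1}), with C_{0} = IV.
P[1]: E(K, B) = 1; 7 ⊕ 1 = 6.
P[2]: E(K, 7) = 7; 7 ⊕ 7 = 0.
P[3]: E(K, 7) = 7; 2 ⊕ 7 = 5.
P[4]: E(K, 2) = D; 7 ⊕ D = A.
P[5]: E(K, 7) = 7; 7 ⊕ 7 = 0.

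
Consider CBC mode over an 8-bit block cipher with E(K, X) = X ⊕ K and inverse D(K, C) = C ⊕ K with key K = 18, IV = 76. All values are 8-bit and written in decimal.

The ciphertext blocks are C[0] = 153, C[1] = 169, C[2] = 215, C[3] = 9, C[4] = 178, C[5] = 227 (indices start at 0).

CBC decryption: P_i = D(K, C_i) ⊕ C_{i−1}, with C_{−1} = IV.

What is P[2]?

P[2]: D(K, 215) = 197; 197 ⊕ 169 = 108.

P[2] = 108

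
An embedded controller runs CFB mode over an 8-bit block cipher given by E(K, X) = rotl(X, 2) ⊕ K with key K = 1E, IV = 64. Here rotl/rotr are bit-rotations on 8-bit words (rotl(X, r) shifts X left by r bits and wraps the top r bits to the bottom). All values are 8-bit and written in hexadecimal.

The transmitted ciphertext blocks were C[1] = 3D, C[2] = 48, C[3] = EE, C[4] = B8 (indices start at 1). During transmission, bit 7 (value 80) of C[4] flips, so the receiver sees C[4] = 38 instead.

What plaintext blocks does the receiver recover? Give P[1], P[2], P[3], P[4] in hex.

CFB decryption: P_i = C_i ⊕ E(K, C_{i−1}), with C_{0} = IV.
Only C[4] changed, to 38. In CFB, a change in C_i flips the same bit in P_i and garbles P_{i+1}. Decrypting the received ciphertext:
P[1]: E(K, 64) = 8F; 3D ⊕ 8F = B2.
P[2]: E(K, 3D) = EA; 48 ⊕ EA = A2.
P[3]: E(K, 48) = 3F; EE ⊕ 3F = D1.
P[4]: E(K, EE) = A5; 38 ⊕ A5 = 9D.
Blocks that differ from the original plaintext: P[4].

P[1] = B2, P[2] = A2, P[3] = D1, P[4] = 9D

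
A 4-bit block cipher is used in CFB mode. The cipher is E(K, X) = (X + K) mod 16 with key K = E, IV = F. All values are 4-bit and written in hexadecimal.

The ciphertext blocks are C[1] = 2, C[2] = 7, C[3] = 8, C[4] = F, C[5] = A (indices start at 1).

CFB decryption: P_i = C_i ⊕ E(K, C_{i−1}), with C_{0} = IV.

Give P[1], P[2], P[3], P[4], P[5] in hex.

P[1] = F, P[2] = 7, P[3] = D, P[4] = 9, P[5] = 7

P[1]: E(K, F) = D; 2 ⊕ D = F.
P[2]: E(K, 2) = 0; 7 ⊕ 0 = 7.
P[3]: E(K, 7) = 5; 8 ⊕ 5 = D.
P[4]: E(K, 8) = 6; F ⊕ 6 = 9.
P[5]: E(K, F) = D; A ⊕ D = 7.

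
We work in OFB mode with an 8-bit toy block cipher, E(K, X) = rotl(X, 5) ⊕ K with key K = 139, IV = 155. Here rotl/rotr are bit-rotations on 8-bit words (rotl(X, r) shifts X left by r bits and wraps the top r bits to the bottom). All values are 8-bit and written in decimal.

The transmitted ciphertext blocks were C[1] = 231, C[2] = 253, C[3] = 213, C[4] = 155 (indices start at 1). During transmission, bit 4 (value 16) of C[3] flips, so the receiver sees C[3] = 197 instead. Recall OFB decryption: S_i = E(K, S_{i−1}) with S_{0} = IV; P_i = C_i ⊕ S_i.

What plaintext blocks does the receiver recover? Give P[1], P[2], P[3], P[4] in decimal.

P[1] = 31, P[2] = 105, P[3] = 220, P[4] = 51

Only C[3] changed, to 197. In OFB, a change in C_i flips the same bit in P_i only; the keystream is unaffected. Decrypting the received ciphertext:
P[1]: S = E(K, 155) = 248; 231 ⊕ 248 = 31.
P[2]: S = E(K, 248) = 148; 253 ⊕ 148 = 105.
P[3]: S = E(K, 148) = 25; 197 ⊕ 25 = 220.
P[4]: S = E(K, 25) = 168; 155 ⊕ 168 = 51.
Blocks that differ from the original plaintext: P[3].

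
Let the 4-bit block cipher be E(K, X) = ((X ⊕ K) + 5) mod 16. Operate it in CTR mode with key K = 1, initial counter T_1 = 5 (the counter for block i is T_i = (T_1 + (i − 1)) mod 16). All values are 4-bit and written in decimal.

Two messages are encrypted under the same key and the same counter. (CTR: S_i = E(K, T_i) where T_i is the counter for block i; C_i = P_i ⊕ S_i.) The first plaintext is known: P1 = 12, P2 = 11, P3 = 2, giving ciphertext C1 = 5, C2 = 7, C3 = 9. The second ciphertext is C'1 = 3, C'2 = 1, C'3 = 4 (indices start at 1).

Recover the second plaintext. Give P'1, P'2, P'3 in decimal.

In CTR with a reused counter, both messages share the same keystream S_i, so C_i ⊕ C'_i = P_i ⊕ P'_i and thus P'_i = P_i ⊕ C_i ⊕ C'_i.
P'1: 12 ⊕ 5 ⊕ 3 = 10.
P'2: 11 ⊕ 7 ⊕ 1 = 13.
P'3: 2 ⊕ 9 ⊕ 4 = 15.

P'1 = 10, P'2 = 13, P'3 = 15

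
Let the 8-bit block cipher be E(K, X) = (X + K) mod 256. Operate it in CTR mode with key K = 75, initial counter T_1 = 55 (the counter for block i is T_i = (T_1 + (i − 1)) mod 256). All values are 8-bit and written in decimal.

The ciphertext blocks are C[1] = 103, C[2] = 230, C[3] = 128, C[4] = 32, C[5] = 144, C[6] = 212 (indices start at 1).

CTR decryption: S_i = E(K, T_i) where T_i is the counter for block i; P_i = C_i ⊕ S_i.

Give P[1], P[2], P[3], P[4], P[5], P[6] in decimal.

P[1]: T = 55, S = E(K, T) = 130; 103 ⊕ 130 = 229.
P[2]: T = 56, S = E(K, T) = 131; 230 ⊕ 131 = 101.
P[3]: T = 57, S = E(K, T) = 132; 128 ⊕ 132 = 4.
P[4]: T = 58, S = E(K, T) = 133; 32 ⊕ 133 = 165.
P[5]: T = 59, S = E(K, T) = 134; 144 ⊕ 134 = 22.
P[6]: T = 60, S = E(K, T) = 135; 212 ⊕ 135 = 83.

P[1] = 229, P[2] = 101, P[3] = 4, P[4] = 165, P[5] = 22, P[6] = 83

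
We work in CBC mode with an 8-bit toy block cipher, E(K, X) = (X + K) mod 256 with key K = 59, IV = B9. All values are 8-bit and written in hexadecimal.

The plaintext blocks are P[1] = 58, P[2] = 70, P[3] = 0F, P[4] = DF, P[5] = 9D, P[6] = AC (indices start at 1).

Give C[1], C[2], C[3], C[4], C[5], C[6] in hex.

C[1] = 3A, C[2] = A3, C[3] = 05, C[4] = 33, C[5] = 07, C[6] = 04

CBC encryption: C_i = E(K, P_i ⊕ C_{i−1}), with C_{0} = IV.
C[1]: P[1] ⊕ B9 = E1; E(K, E1) = 3A.
C[2]: P[2] ⊕ 3A = 4A; E(K, 4A) = A3.
C[3]: P[3] ⊕ A3 = AC; E(K, AC) = 05.
C[4]: P[4] ⊕ 05 = DA; E(K, DA) = 33.
C[5]: P[5] ⊕ 33 = AE; E(K, AE) = 07.
C[6]: P[6] ⊕ 07 = AB; E(K, AB) = 04.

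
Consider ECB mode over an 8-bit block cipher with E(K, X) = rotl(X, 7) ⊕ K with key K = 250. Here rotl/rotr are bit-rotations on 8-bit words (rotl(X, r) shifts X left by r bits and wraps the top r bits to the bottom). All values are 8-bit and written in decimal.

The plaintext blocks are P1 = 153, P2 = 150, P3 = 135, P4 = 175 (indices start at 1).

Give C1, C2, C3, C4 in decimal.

ECB encryption: C_i = E(K, P_i).
C1: E(K, 153) = 54.
C2: E(K, 150) = 177.
C3: E(K, 135) = 57.
C4: E(K, 175) = 45.

C1 = 54, C2 = 177, C3 = 57, C4 = 45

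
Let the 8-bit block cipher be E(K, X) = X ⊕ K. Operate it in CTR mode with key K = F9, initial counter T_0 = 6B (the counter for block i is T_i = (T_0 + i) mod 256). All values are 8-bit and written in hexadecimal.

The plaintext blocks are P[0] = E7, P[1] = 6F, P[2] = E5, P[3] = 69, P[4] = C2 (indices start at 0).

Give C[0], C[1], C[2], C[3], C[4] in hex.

CTR encryption: S_i = E(K, T_i) where T_i is the counter for block i; C_i = P_i ⊕ S_i.
C[0]: T = 6B, S = E(K, T) = 92; E7 ⊕ 92 = 75.
C[1]: T = 6C, S = E(K, T) = 95; 6F ⊕ 95 = FA.
C[2]: T = 6D, S = E(K, T) = 94; E5 ⊕ 94 = 71.
C[3]: T = 6E, S = E(K, T) = 97; 69 ⊕ 97 = FE.
C[4]: T = 6F, S = E(K, T) = 96; C2 ⊕ 96 = 54.

C[0] = 75, C[1] = FA, C[2] = 71, C[3] = FE, C[4] = 54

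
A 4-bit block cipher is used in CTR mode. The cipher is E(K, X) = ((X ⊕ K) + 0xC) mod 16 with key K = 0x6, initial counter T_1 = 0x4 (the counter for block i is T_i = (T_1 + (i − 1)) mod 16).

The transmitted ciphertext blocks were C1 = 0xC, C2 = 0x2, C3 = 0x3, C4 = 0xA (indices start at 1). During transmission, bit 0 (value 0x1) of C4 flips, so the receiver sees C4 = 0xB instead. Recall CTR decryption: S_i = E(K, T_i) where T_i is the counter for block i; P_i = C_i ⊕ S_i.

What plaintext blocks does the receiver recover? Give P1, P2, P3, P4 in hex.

P1 = 0x2, P2 = 0xD, P3 = 0xF, P4 = 0x6

Only C4 changed, to 0xB. In CTR, a change in C_i flips the same bit in P_i only; the keystream is unaffected. Decrypting the received ciphertext:
P1: T = 0x4, S = E(K, T) = 0xE; 0xC ⊕ 0xE = 0x2.
P2: T = 0x5, S = E(K, T) = 0xF; 0x2 ⊕ 0xF = 0xD.
P3: T = 0x6, S = E(K, T) = 0xC; 0x3 ⊕ 0xC = 0xF.
P4: T = 0x7, S = E(K, T) = 0xD; 0xB ⊕ 0xD = 0x6.
Blocks that differ from the original plaintext: P4.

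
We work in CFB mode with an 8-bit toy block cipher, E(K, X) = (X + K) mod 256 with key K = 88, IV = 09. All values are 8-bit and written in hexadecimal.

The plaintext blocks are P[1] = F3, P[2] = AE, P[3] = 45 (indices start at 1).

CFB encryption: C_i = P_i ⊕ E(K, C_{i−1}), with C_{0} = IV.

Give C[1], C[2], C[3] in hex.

C[1] = 62, C[2] = 44, C[3] = 89

C[1]: E(K, 09) = 91; F3 ⊕ 91 = 62.
C[2]: E(K, 62) = EA; AE ⊕ EA = 44.
C[3]: E(K, 44) = CC; 45 ⊕ CC = 89.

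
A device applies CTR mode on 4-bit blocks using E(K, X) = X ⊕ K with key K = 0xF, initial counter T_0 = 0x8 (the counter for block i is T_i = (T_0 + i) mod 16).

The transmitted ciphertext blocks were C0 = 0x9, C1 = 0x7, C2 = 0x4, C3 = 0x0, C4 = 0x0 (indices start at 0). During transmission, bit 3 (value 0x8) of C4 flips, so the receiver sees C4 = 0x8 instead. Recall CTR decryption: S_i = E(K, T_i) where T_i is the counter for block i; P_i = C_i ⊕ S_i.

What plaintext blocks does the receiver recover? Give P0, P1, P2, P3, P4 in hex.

P0 = 0xE, P1 = 0x1, P2 = 0x1, P3 = 0x4, P4 = 0xB

Only C4 changed, to 0x8. In CTR, a change in C_i flips the same bit in P_i only; the keystream is unaffected. Decrypting the received ciphertext:
P0: T = 0x8, S = E(K, T) = 0x7; 0x9 ⊕ 0x7 = 0xE.
P1: T = 0x9, S = E(K, T) = 0x6; 0x7 ⊕ 0x6 = 0x1.
P2: T = 0xA, S = E(K, T) = 0x5; 0x4 ⊕ 0x5 = 0x1.
P3: T = 0xB, S = E(K, T) = 0x4; 0x0 ⊕ 0x4 = 0x4.
P4: T = 0xC, S = E(K, T) = 0x3; 0x8 ⊕ 0x3 = 0xB.
Blocks that differ from the original plaintext: P4.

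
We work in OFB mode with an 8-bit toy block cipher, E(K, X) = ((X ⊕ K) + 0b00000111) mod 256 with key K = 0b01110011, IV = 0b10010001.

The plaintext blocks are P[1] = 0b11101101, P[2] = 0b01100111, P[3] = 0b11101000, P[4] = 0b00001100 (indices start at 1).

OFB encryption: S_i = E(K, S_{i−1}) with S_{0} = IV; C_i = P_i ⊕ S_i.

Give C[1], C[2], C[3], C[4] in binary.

C[1] = 0b00000100, C[2] = 0b11000110, C[3] = 0b00110001, C[4] = 0b10111101

C[1]: S = E(K, 0b10010001) = 0b11101001; 0b11101101 ⊕ 0b11101001 = 0b00000100.
C[2]: S = E(K, 0b11101001) = 0b10100001; 0b01100111 ⊕ 0b10100001 = 0b11000110.
C[3]: S = E(K, 0b10100001) = 0b11011001; 0b11101000 ⊕ 0b11011001 = 0b00110001.
C[4]: S = E(K, 0b11011001) = 0b10110001; 0b00001100 ⊕ 0b10110001 = 0b10111101.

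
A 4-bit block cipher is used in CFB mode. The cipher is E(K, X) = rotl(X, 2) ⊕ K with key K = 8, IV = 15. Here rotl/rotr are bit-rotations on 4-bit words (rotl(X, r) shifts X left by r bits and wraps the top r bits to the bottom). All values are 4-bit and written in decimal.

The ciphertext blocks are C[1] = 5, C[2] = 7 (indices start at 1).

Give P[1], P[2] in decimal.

CFB decryption: P_i = C_i ⊕ E(K, C_{i−1}), with C_{0} = IV.
P[1]: E(K, 15) = 7; 5 ⊕ 7 = 2.
P[2]: E(K, 5) = 13; 7 ⊕ 13 = 10.

P[1] = 2, P[2] = 10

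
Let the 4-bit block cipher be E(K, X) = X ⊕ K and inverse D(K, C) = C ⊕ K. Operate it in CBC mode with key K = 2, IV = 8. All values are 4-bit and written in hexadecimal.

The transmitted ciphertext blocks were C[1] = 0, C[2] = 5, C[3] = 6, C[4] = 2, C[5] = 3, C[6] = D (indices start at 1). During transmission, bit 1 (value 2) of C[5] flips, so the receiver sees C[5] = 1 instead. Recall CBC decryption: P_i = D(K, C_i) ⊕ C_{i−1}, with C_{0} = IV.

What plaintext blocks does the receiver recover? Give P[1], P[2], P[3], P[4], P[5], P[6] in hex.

Only C[5] changed, to 1. In CBC, a change in C_i garbles P_i and flips the same bit in P_{i+1}. Decrypting the received ciphertext:
P[1]: D(K, 0) = 2; 2 ⊕ 8 = A.
P[2]: D(K, 5) = 7; 7 ⊕ 0 = 7.
P[3]: D(K, 6) = 4; 4 ⊕ 5 = 1.
P[4]: D(K, 2) = 0; 0 ⊕ 6 = 6.
P[5]: D(K, 1) = 3; 3 ⊕ 2 = 1.
P[6]: D(K, D) = F; F ⊕ 1 = E.
Blocks that differ from the original plaintext: P[5], P[6].

P[1] = A, P[2] = 7, P[3] = 1, P[4] = 6, P[5] = 1, P[6] = E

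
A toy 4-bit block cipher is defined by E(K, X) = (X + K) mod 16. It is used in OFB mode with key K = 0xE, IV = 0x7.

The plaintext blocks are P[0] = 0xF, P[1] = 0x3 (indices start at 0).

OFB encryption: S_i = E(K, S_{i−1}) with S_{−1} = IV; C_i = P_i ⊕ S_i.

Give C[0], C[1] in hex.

C[0] = 0xA, C[1] = 0x0

C[0]: S = E(K, 0x7) = 0x5; 0xF ⊕ 0x5 = 0xA.
C[1]: S = E(K, 0x5) = 0x3; 0x3 ⊕ 0x3 = 0x0.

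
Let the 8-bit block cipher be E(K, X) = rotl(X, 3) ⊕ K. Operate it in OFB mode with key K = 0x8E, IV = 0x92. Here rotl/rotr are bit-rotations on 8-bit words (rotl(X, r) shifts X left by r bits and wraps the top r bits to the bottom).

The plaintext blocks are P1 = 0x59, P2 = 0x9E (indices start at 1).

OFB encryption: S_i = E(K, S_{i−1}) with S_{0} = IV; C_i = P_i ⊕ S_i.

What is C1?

C1: S = E(K, 0x92) = 0x1A; 0x59 ⊕ 0x1A = 0x43.

C1 = 0x43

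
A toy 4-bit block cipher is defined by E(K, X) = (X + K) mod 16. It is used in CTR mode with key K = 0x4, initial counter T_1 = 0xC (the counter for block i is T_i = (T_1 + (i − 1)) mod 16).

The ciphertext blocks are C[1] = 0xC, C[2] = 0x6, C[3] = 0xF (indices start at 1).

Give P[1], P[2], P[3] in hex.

CTR decryption: S_i = E(K, T_i) where T_i is the counter for block i; P_i = C_i ⊕ S_i.
P[1]: T = 0xC, S = E(K, T) = 0x0; 0xC ⊕ 0x0 = 0xC.
P[2]: T = 0xD, S = E(K, T) = 0x1; 0x6 ⊕ 0x1 = 0x7.
P[3]: T = 0xE, S = E(K, T) = 0x2; 0xF ⊕ 0x2 = 0xD.

P[1] = 0xC, P[2] = 0x7, P[3] = 0xD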